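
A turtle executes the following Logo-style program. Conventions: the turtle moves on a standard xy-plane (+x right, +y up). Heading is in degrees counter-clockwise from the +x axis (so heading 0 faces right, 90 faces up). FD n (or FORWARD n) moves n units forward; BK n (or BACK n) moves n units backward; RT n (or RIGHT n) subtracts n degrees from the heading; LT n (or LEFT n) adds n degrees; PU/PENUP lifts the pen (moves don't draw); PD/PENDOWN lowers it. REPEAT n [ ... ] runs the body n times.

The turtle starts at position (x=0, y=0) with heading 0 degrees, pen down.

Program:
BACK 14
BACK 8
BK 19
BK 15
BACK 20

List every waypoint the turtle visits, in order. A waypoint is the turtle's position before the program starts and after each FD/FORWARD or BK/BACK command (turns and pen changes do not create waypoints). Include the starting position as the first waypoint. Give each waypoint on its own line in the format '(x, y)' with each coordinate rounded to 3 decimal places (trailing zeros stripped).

Answer: (0, 0)
(-14, 0)
(-22, 0)
(-41, 0)
(-56, 0)
(-76, 0)

Derivation:
Executing turtle program step by step:
Start: pos=(0,0), heading=0, pen down
BK 14: (0,0) -> (-14,0) [heading=0, draw]
BK 8: (-14,0) -> (-22,0) [heading=0, draw]
BK 19: (-22,0) -> (-41,0) [heading=0, draw]
BK 15: (-41,0) -> (-56,0) [heading=0, draw]
BK 20: (-56,0) -> (-76,0) [heading=0, draw]
Final: pos=(-76,0), heading=0, 5 segment(s) drawn
Waypoints (6 total):
(0, 0)
(-14, 0)
(-22, 0)
(-41, 0)
(-56, 0)
(-76, 0)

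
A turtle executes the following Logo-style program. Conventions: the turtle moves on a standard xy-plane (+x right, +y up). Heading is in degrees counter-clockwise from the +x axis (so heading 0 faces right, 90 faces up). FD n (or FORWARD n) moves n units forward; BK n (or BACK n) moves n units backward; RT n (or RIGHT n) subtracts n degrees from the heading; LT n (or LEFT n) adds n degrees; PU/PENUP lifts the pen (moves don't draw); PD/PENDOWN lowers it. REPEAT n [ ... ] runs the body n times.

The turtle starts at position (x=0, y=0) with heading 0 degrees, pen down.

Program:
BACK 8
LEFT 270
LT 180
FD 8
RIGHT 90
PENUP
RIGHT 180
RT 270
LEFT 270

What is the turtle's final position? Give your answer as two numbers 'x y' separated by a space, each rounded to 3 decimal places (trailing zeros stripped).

Executing turtle program step by step:
Start: pos=(0,0), heading=0, pen down
BK 8: (0,0) -> (-8,0) [heading=0, draw]
LT 270: heading 0 -> 270
LT 180: heading 270 -> 90
FD 8: (-8,0) -> (-8,8) [heading=90, draw]
RT 90: heading 90 -> 0
PU: pen up
RT 180: heading 0 -> 180
RT 270: heading 180 -> 270
LT 270: heading 270 -> 180
Final: pos=(-8,8), heading=180, 2 segment(s) drawn

Answer: -8 8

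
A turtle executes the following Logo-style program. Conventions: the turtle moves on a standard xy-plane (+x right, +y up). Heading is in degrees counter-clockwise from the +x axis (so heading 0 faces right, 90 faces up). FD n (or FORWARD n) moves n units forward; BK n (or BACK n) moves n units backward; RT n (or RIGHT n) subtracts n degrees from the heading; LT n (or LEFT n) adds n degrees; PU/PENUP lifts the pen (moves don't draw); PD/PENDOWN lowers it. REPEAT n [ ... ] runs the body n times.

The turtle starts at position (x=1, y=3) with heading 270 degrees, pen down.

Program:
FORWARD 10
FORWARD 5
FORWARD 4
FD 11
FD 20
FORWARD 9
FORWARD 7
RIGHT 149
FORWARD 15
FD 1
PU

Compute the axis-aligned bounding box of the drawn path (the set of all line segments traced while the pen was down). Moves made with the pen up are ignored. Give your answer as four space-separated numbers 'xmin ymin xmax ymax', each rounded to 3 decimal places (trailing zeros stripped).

Executing turtle program step by step:
Start: pos=(1,3), heading=270, pen down
FD 10: (1,3) -> (1,-7) [heading=270, draw]
FD 5: (1,-7) -> (1,-12) [heading=270, draw]
FD 4: (1,-12) -> (1,-16) [heading=270, draw]
FD 11: (1,-16) -> (1,-27) [heading=270, draw]
FD 20: (1,-27) -> (1,-47) [heading=270, draw]
FD 9: (1,-47) -> (1,-56) [heading=270, draw]
FD 7: (1,-56) -> (1,-63) [heading=270, draw]
RT 149: heading 270 -> 121
FD 15: (1,-63) -> (-6.726,-50.142) [heading=121, draw]
FD 1: (-6.726,-50.142) -> (-7.241,-49.285) [heading=121, draw]
PU: pen up
Final: pos=(-7.241,-49.285), heading=121, 9 segment(s) drawn

Segment endpoints: x in {-7.241, -6.726, 1, 1, 1, 1, 1, 1, 1, 1}, y in {-63, -56, -50.142, -49.285, -47, -27, -16, -12, -7, 3}
xmin=-7.241, ymin=-63, xmax=1, ymax=3

Answer: -7.241 -63 1 3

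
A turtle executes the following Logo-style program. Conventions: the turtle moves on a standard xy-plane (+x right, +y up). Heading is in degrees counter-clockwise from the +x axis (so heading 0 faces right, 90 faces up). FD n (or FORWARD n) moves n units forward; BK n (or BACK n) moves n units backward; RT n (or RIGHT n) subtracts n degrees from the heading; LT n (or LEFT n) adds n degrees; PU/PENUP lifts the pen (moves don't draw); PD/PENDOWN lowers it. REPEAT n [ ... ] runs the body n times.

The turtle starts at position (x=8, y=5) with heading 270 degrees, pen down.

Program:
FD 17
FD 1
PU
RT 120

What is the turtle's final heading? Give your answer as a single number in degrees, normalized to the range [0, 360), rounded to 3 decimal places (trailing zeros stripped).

Executing turtle program step by step:
Start: pos=(8,5), heading=270, pen down
FD 17: (8,5) -> (8,-12) [heading=270, draw]
FD 1: (8,-12) -> (8,-13) [heading=270, draw]
PU: pen up
RT 120: heading 270 -> 150
Final: pos=(8,-13), heading=150, 2 segment(s) drawn

Answer: 150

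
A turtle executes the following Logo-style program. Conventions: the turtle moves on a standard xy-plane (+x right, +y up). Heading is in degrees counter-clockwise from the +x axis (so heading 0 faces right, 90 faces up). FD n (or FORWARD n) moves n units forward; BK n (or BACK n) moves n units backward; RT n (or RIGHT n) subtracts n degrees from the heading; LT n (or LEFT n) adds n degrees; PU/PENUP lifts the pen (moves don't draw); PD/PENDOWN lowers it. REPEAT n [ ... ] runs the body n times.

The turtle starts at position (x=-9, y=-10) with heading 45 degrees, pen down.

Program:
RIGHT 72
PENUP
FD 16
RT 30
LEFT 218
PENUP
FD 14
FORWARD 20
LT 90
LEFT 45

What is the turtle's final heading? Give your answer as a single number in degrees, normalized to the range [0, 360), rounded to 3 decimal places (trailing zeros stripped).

Answer: 296

Derivation:
Executing turtle program step by step:
Start: pos=(-9,-10), heading=45, pen down
RT 72: heading 45 -> 333
PU: pen up
FD 16: (-9,-10) -> (5.256,-17.264) [heading=333, move]
RT 30: heading 333 -> 303
LT 218: heading 303 -> 161
PU: pen up
FD 14: (5.256,-17.264) -> (-7.981,-12.706) [heading=161, move]
FD 20: (-7.981,-12.706) -> (-26.892,-6.195) [heading=161, move]
LT 90: heading 161 -> 251
LT 45: heading 251 -> 296
Final: pos=(-26.892,-6.195), heading=296, 0 segment(s) drawn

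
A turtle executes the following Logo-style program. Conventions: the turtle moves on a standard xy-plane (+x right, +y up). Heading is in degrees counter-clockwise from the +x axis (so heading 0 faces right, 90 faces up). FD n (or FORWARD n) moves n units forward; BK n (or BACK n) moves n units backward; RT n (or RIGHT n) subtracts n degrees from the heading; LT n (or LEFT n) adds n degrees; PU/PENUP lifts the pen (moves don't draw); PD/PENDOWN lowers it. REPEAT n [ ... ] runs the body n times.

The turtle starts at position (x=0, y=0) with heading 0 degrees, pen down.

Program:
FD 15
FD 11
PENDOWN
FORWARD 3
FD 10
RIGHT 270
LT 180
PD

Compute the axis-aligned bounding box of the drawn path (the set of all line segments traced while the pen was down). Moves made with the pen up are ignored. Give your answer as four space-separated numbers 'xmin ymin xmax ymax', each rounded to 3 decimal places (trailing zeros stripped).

Answer: 0 0 39 0

Derivation:
Executing turtle program step by step:
Start: pos=(0,0), heading=0, pen down
FD 15: (0,0) -> (15,0) [heading=0, draw]
FD 11: (15,0) -> (26,0) [heading=0, draw]
PD: pen down
FD 3: (26,0) -> (29,0) [heading=0, draw]
FD 10: (29,0) -> (39,0) [heading=0, draw]
RT 270: heading 0 -> 90
LT 180: heading 90 -> 270
PD: pen down
Final: pos=(39,0), heading=270, 4 segment(s) drawn

Segment endpoints: x in {0, 15, 26, 29, 39}, y in {0}
xmin=0, ymin=0, xmax=39, ymax=0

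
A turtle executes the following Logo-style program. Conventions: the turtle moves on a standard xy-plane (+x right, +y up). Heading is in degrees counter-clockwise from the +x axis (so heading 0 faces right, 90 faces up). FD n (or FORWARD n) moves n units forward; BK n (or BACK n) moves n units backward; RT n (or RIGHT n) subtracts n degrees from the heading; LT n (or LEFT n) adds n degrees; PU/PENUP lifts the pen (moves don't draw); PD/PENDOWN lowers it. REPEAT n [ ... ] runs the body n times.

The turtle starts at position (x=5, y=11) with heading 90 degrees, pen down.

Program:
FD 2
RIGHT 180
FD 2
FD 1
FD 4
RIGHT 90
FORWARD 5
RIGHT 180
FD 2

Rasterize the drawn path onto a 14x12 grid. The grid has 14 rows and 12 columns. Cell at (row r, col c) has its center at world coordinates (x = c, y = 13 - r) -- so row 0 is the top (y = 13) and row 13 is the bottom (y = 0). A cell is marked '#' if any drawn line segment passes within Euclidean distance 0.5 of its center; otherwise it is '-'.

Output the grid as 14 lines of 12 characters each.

Answer: -----#------
-----#------
-----#------
-----#------
-----#------
-----#------
-----#------
######------
------------
------------
------------
------------
------------
------------

Derivation:
Segment 0: (5,11) -> (5,13)
Segment 1: (5,13) -> (5,11)
Segment 2: (5,11) -> (5,10)
Segment 3: (5,10) -> (5,6)
Segment 4: (5,6) -> (0,6)
Segment 5: (0,6) -> (2,6)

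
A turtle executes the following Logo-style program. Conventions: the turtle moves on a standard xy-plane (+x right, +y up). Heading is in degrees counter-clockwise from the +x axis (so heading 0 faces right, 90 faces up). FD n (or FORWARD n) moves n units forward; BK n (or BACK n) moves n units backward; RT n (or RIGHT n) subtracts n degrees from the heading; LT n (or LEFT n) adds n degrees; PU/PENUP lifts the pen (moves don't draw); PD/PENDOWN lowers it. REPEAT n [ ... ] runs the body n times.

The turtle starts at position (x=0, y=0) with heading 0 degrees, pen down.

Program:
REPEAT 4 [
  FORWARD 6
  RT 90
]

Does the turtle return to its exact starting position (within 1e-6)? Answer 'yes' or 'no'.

Answer: yes

Derivation:
Executing turtle program step by step:
Start: pos=(0,0), heading=0, pen down
REPEAT 4 [
  -- iteration 1/4 --
  FD 6: (0,0) -> (6,0) [heading=0, draw]
  RT 90: heading 0 -> 270
  -- iteration 2/4 --
  FD 6: (6,0) -> (6,-6) [heading=270, draw]
  RT 90: heading 270 -> 180
  -- iteration 3/4 --
  FD 6: (6,-6) -> (0,-6) [heading=180, draw]
  RT 90: heading 180 -> 90
  -- iteration 4/4 --
  FD 6: (0,-6) -> (0,0) [heading=90, draw]
  RT 90: heading 90 -> 0
]
Final: pos=(0,0), heading=0, 4 segment(s) drawn

Start position: (0, 0)
Final position: (0, 0)
Distance = 0; < 1e-6 -> CLOSED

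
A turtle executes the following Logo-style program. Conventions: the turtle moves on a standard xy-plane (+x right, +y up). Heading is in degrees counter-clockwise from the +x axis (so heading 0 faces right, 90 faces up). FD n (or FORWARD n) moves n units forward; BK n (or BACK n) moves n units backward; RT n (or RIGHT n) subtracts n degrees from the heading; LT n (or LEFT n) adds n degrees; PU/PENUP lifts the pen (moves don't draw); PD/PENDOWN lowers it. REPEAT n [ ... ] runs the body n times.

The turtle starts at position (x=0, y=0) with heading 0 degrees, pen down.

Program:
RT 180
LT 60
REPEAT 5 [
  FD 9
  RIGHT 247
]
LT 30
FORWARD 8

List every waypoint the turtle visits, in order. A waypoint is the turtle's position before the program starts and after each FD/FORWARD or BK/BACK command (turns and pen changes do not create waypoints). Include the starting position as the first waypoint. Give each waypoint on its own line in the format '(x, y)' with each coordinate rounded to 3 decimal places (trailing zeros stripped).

Executing turtle program step by step:
Start: pos=(0,0), heading=0, pen down
RT 180: heading 0 -> 180
LT 60: heading 180 -> 240
REPEAT 5 [
  -- iteration 1/5 --
  FD 9: (0,0) -> (-4.5,-7.794) [heading=240, draw]
  RT 247: heading 240 -> 353
  -- iteration 2/5 --
  FD 9: (-4.5,-7.794) -> (4.433,-8.891) [heading=353, draw]
  RT 247: heading 353 -> 106
  -- iteration 3/5 --
  FD 9: (4.433,-8.891) -> (1.952,-0.24) [heading=106, draw]
  RT 247: heading 106 -> 219
  -- iteration 4/5 --
  FD 9: (1.952,-0.24) -> (-5.042,-5.904) [heading=219, draw]
  RT 247: heading 219 -> 332
  -- iteration 5/5 --
  FD 9: (-5.042,-5.904) -> (2.904,-10.129) [heading=332, draw]
  RT 247: heading 332 -> 85
]
LT 30: heading 85 -> 115
FD 8: (2.904,-10.129) -> (-0.477,-2.878) [heading=115, draw]
Final: pos=(-0.477,-2.878), heading=115, 6 segment(s) drawn
Waypoints (7 total):
(0, 0)
(-4.5, -7.794)
(4.433, -8.891)
(1.952, -0.24)
(-5.042, -5.904)
(2.904, -10.129)
(-0.477, -2.878)

Answer: (0, 0)
(-4.5, -7.794)
(4.433, -8.891)
(1.952, -0.24)
(-5.042, -5.904)
(2.904, -10.129)
(-0.477, -2.878)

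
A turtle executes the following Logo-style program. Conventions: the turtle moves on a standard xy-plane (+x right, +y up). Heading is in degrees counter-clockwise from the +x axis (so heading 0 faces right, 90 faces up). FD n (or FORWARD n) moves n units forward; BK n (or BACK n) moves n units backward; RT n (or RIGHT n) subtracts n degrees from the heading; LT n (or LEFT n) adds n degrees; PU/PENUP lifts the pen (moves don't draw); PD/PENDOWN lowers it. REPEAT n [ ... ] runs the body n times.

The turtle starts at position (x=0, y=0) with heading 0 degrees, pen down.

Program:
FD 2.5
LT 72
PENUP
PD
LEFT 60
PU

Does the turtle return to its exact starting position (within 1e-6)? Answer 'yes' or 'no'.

Executing turtle program step by step:
Start: pos=(0,0), heading=0, pen down
FD 2.5: (0,0) -> (2.5,0) [heading=0, draw]
LT 72: heading 0 -> 72
PU: pen up
PD: pen down
LT 60: heading 72 -> 132
PU: pen up
Final: pos=(2.5,0), heading=132, 1 segment(s) drawn

Start position: (0, 0)
Final position: (2.5, 0)
Distance = 2.5; >= 1e-6 -> NOT closed

Answer: no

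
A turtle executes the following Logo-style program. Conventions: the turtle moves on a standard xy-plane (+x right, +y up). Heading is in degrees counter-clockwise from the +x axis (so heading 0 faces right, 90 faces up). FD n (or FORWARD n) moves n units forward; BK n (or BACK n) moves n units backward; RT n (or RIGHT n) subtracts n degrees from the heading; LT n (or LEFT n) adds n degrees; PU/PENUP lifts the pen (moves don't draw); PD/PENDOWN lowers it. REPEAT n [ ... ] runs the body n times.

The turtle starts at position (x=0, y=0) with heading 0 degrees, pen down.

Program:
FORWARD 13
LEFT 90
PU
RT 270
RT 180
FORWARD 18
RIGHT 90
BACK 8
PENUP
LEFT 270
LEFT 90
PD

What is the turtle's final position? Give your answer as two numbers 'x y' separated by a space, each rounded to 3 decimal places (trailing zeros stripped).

Answer: 31 8

Derivation:
Executing turtle program step by step:
Start: pos=(0,0), heading=0, pen down
FD 13: (0,0) -> (13,0) [heading=0, draw]
LT 90: heading 0 -> 90
PU: pen up
RT 270: heading 90 -> 180
RT 180: heading 180 -> 0
FD 18: (13,0) -> (31,0) [heading=0, move]
RT 90: heading 0 -> 270
BK 8: (31,0) -> (31,8) [heading=270, move]
PU: pen up
LT 270: heading 270 -> 180
LT 90: heading 180 -> 270
PD: pen down
Final: pos=(31,8), heading=270, 1 segment(s) drawn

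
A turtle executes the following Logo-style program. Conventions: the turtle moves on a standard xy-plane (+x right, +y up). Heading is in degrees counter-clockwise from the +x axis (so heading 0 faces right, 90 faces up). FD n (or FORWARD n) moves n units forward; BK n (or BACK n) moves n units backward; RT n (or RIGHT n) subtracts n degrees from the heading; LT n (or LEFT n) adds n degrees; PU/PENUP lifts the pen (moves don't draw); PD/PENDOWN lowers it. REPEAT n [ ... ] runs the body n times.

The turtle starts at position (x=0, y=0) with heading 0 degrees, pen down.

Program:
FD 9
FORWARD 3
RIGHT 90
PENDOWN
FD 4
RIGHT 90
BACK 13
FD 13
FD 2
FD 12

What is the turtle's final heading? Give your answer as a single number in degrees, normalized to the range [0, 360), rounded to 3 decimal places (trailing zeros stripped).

Answer: 180

Derivation:
Executing turtle program step by step:
Start: pos=(0,0), heading=0, pen down
FD 9: (0,0) -> (9,0) [heading=0, draw]
FD 3: (9,0) -> (12,0) [heading=0, draw]
RT 90: heading 0 -> 270
PD: pen down
FD 4: (12,0) -> (12,-4) [heading=270, draw]
RT 90: heading 270 -> 180
BK 13: (12,-4) -> (25,-4) [heading=180, draw]
FD 13: (25,-4) -> (12,-4) [heading=180, draw]
FD 2: (12,-4) -> (10,-4) [heading=180, draw]
FD 12: (10,-4) -> (-2,-4) [heading=180, draw]
Final: pos=(-2,-4), heading=180, 7 segment(s) drawn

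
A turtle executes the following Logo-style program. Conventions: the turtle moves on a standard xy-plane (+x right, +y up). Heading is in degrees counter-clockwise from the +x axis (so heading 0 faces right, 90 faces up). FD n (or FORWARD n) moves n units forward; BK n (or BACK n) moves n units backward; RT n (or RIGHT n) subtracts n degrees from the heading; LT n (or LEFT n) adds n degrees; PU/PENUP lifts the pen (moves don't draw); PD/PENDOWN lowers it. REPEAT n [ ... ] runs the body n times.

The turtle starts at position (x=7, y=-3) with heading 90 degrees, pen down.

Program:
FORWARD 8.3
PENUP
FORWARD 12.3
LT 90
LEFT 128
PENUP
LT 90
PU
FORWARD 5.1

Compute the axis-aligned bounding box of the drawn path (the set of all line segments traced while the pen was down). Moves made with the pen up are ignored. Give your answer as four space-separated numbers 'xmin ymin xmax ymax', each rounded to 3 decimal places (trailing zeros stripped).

Answer: 7 -3 7 5.3

Derivation:
Executing turtle program step by step:
Start: pos=(7,-3), heading=90, pen down
FD 8.3: (7,-3) -> (7,5.3) [heading=90, draw]
PU: pen up
FD 12.3: (7,5.3) -> (7,17.6) [heading=90, move]
LT 90: heading 90 -> 180
LT 128: heading 180 -> 308
PU: pen up
LT 90: heading 308 -> 38
PU: pen up
FD 5.1: (7,17.6) -> (11.019,20.74) [heading=38, move]
Final: pos=(11.019,20.74), heading=38, 1 segment(s) drawn

Segment endpoints: x in {7, 7}, y in {-3, 5.3}
xmin=7, ymin=-3, xmax=7, ymax=5.3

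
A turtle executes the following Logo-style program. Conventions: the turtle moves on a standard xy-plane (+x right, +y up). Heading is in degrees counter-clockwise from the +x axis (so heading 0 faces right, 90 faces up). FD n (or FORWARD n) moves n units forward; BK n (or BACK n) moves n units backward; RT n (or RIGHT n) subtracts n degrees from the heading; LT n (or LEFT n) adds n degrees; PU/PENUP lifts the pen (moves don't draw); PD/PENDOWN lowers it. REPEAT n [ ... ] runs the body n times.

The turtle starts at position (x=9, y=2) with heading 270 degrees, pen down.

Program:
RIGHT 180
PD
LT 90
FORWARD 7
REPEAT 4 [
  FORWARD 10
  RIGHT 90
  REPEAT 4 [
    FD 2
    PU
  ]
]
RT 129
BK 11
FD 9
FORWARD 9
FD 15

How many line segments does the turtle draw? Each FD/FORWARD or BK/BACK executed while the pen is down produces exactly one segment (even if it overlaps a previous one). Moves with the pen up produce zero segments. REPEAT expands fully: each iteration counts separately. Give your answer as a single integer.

Answer: 3

Derivation:
Executing turtle program step by step:
Start: pos=(9,2), heading=270, pen down
RT 180: heading 270 -> 90
PD: pen down
LT 90: heading 90 -> 180
FD 7: (9,2) -> (2,2) [heading=180, draw]
REPEAT 4 [
  -- iteration 1/4 --
  FD 10: (2,2) -> (-8,2) [heading=180, draw]
  RT 90: heading 180 -> 90
  REPEAT 4 [
    -- iteration 1/4 --
    FD 2: (-8,2) -> (-8,4) [heading=90, draw]
    PU: pen up
    -- iteration 2/4 --
    FD 2: (-8,4) -> (-8,6) [heading=90, move]
    PU: pen up
    -- iteration 3/4 --
    FD 2: (-8,6) -> (-8,8) [heading=90, move]
    PU: pen up
    -- iteration 4/4 --
    FD 2: (-8,8) -> (-8,10) [heading=90, move]
    PU: pen up
  ]
  -- iteration 2/4 --
  FD 10: (-8,10) -> (-8,20) [heading=90, move]
  RT 90: heading 90 -> 0
  REPEAT 4 [
    -- iteration 1/4 --
    FD 2: (-8,20) -> (-6,20) [heading=0, move]
    PU: pen up
    -- iteration 2/4 --
    FD 2: (-6,20) -> (-4,20) [heading=0, move]
    PU: pen up
    -- iteration 3/4 --
    FD 2: (-4,20) -> (-2,20) [heading=0, move]
    PU: pen up
    -- iteration 4/4 --
    FD 2: (-2,20) -> (0,20) [heading=0, move]
    PU: pen up
  ]
  -- iteration 3/4 --
  FD 10: (0,20) -> (10,20) [heading=0, move]
  RT 90: heading 0 -> 270
  REPEAT 4 [
    -- iteration 1/4 --
    FD 2: (10,20) -> (10,18) [heading=270, move]
    PU: pen up
    -- iteration 2/4 --
    FD 2: (10,18) -> (10,16) [heading=270, move]
    PU: pen up
    -- iteration 3/4 --
    FD 2: (10,16) -> (10,14) [heading=270, move]
    PU: pen up
    -- iteration 4/4 --
    FD 2: (10,14) -> (10,12) [heading=270, move]
    PU: pen up
  ]
  -- iteration 4/4 --
  FD 10: (10,12) -> (10,2) [heading=270, move]
  RT 90: heading 270 -> 180
  REPEAT 4 [
    -- iteration 1/4 --
    FD 2: (10,2) -> (8,2) [heading=180, move]
    PU: pen up
    -- iteration 2/4 --
    FD 2: (8,2) -> (6,2) [heading=180, move]
    PU: pen up
    -- iteration 3/4 --
    FD 2: (6,2) -> (4,2) [heading=180, move]
    PU: pen up
    -- iteration 4/4 --
    FD 2: (4,2) -> (2,2) [heading=180, move]
    PU: pen up
  ]
]
RT 129: heading 180 -> 51
BK 11: (2,2) -> (-4.923,-6.549) [heading=51, move]
FD 9: (-4.923,-6.549) -> (0.741,0.446) [heading=51, move]
FD 9: (0.741,0.446) -> (6.405,7.44) [heading=51, move]
FD 15: (6.405,7.44) -> (15.845,19.097) [heading=51, move]
Final: pos=(15.845,19.097), heading=51, 3 segment(s) drawn
Segments drawn: 3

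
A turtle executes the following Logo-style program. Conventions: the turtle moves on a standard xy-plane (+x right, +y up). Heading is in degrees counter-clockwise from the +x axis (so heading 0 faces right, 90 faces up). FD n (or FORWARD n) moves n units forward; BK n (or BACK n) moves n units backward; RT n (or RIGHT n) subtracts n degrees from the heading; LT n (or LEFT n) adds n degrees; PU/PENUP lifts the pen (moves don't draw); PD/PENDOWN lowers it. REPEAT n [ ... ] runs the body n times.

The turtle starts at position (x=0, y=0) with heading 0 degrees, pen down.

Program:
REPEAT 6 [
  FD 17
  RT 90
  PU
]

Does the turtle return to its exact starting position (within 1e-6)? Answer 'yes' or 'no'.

Executing turtle program step by step:
Start: pos=(0,0), heading=0, pen down
REPEAT 6 [
  -- iteration 1/6 --
  FD 17: (0,0) -> (17,0) [heading=0, draw]
  RT 90: heading 0 -> 270
  PU: pen up
  -- iteration 2/6 --
  FD 17: (17,0) -> (17,-17) [heading=270, move]
  RT 90: heading 270 -> 180
  PU: pen up
  -- iteration 3/6 --
  FD 17: (17,-17) -> (0,-17) [heading=180, move]
  RT 90: heading 180 -> 90
  PU: pen up
  -- iteration 4/6 --
  FD 17: (0,-17) -> (0,0) [heading=90, move]
  RT 90: heading 90 -> 0
  PU: pen up
  -- iteration 5/6 --
  FD 17: (0,0) -> (17,0) [heading=0, move]
  RT 90: heading 0 -> 270
  PU: pen up
  -- iteration 6/6 --
  FD 17: (17,0) -> (17,-17) [heading=270, move]
  RT 90: heading 270 -> 180
  PU: pen up
]
Final: pos=(17,-17), heading=180, 1 segment(s) drawn

Start position: (0, 0)
Final position: (17, -17)
Distance = 24.042; >= 1e-6 -> NOT closed

Answer: no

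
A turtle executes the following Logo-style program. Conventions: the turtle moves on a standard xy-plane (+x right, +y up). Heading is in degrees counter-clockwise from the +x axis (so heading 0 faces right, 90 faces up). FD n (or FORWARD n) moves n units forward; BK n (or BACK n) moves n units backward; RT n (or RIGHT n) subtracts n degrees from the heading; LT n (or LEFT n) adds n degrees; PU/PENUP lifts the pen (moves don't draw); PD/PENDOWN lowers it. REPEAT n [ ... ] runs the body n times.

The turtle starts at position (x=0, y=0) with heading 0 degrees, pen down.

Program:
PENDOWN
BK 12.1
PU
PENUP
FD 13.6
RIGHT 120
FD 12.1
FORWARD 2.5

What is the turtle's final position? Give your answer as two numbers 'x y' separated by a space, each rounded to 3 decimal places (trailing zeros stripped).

Executing turtle program step by step:
Start: pos=(0,0), heading=0, pen down
PD: pen down
BK 12.1: (0,0) -> (-12.1,0) [heading=0, draw]
PU: pen up
PU: pen up
FD 13.6: (-12.1,0) -> (1.5,0) [heading=0, move]
RT 120: heading 0 -> 240
FD 12.1: (1.5,0) -> (-4.55,-10.479) [heading=240, move]
FD 2.5: (-4.55,-10.479) -> (-5.8,-12.644) [heading=240, move]
Final: pos=(-5.8,-12.644), heading=240, 1 segment(s) drawn

Answer: -5.8 -12.644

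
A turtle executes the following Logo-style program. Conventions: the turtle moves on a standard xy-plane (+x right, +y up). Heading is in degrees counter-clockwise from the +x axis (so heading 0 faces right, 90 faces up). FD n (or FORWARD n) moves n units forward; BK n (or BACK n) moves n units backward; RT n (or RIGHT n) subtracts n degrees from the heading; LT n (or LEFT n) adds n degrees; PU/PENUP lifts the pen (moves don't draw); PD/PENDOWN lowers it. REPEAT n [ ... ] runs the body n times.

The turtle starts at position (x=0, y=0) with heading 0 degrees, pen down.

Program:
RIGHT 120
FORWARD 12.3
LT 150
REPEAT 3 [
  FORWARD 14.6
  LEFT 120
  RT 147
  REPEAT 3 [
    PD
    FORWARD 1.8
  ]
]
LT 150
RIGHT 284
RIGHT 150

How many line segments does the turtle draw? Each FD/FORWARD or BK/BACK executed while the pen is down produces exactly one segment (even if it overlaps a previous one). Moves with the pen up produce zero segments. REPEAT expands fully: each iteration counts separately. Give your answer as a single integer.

Answer: 13

Derivation:
Executing turtle program step by step:
Start: pos=(0,0), heading=0, pen down
RT 120: heading 0 -> 240
FD 12.3: (0,0) -> (-6.15,-10.652) [heading=240, draw]
LT 150: heading 240 -> 30
REPEAT 3 [
  -- iteration 1/3 --
  FD 14.6: (-6.15,-10.652) -> (6.494,-3.352) [heading=30, draw]
  LT 120: heading 30 -> 150
  RT 147: heading 150 -> 3
  REPEAT 3 [
    -- iteration 1/3 --
    PD: pen down
    FD 1.8: (6.494,-3.352) -> (8.292,-3.258) [heading=3, draw]
    -- iteration 2/3 --
    PD: pen down
    FD 1.8: (8.292,-3.258) -> (10.089,-3.164) [heading=3, draw]
    -- iteration 3/3 --
    PD: pen down
    FD 1.8: (10.089,-3.164) -> (11.887,-3.069) [heading=3, draw]
  ]
  -- iteration 2/3 --
  FD 14.6: (11.887,-3.069) -> (26.467,-2.305) [heading=3, draw]
  LT 120: heading 3 -> 123
  RT 147: heading 123 -> 336
  REPEAT 3 [
    -- iteration 1/3 --
    PD: pen down
    FD 1.8: (26.467,-2.305) -> (28.111,-3.038) [heading=336, draw]
    -- iteration 2/3 --
    PD: pen down
    FD 1.8: (28.111,-3.038) -> (29.755,-3.77) [heading=336, draw]
    -- iteration 3/3 --
    PD: pen down
    FD 1.8: (29.755,-3.77) -> (31.4,-4.502) [heading=336, draw]
  ]
  -- iteration 3/3 --
  FD 14.6: (31.4,-4.502) -> (44.737,-10.44) [heading=336, draw]
  LT 120: heading 336 -> 96
  RT 147: heading 96 -> 309
  REPEAT 3 [
    -- iteration 1/3 --
    PD: pen down
    FD 1.8: (44.737,-10.44) -> (45.87,-11.839) [heading=309, draw]
    -- iteration 2/3 --
    PD: pen down
    FD 1.8: (45.87,-11.839) -> (47.003,-13.238) [heading=309, draw]
    -- iteration 3/3 --
    PD: pen down
    FD 1.8: (47.003,-13.238) -> (48.136,-14.637) [heading=309, draw]
  ]
]
LT 150: heading 309 -> 99
RT 284: heading 99 -> 175
RT 150: heading 175 -> 25
Final: pos=(48.136,-14.637), heading=25, 13 segment(s) drawn
Segments drawn: 13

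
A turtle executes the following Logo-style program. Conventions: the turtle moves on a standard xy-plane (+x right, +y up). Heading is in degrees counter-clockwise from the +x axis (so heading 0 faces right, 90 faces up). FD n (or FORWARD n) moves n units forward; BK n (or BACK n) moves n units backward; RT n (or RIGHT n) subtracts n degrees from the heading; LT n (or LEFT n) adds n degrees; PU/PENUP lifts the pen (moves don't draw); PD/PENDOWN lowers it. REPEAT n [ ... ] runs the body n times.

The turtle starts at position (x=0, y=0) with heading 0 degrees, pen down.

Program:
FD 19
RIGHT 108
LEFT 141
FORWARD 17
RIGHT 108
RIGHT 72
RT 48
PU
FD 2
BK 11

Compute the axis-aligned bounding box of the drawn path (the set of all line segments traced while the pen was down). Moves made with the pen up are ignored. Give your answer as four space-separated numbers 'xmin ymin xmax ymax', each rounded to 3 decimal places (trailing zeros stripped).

Answer: 0 0 33.257 9.259

Derivation:
Executing turtle program step by step:
Start: pos=(0,0), heading=0, pen down
FD 19: (0,0) -> (19,0) [heading=0, draw]
RT 108: heading 0 -> 252
LT 141: heading 252 -> 33
FD 17: (19,0) -> (33.257,9.259) [heading=33, draw]
RT 108: heading 33 -> 285
RT 72: heading 285 -> 213
RT 48: heading 213 -> 165
PU: pen up
FD 2: (33.257,9.259) -> (31.326,9.777) [heading=165, move]
BK 11: (31.326,9.777) -> (41.951,6.929) [heading=165, move]
Final: pos=(41.951,6.929), heading=165, 2 segment(s) drawn

Segment endpoints: x in {0, 19, 33.257}, y in {0, 9.259}
xmin=0, ymin=0, xmax=33.257, ymax=9.259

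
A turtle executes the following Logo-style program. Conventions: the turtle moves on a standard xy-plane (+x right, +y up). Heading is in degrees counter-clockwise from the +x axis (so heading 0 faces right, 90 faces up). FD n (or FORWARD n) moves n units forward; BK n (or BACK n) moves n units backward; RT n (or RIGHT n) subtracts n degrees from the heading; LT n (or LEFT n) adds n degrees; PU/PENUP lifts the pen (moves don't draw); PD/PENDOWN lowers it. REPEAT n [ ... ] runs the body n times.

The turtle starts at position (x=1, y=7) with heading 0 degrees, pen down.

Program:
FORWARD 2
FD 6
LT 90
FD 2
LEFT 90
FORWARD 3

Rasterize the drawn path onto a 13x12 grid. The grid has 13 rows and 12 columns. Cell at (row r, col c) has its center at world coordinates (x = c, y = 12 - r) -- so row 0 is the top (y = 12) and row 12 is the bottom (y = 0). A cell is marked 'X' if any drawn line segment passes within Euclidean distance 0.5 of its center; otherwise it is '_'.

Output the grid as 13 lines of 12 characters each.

Segment 0: (1,7) -> (3,7)
Segment 1: (3,7) -> (9,7)
Segment 2: (9,7) -> (9,9)
Segment 3: (9,9) -> (6,9)

Answer: ____________
____________
____________
______XXXX__
_________X__
_XXXXXXXXX__
____________
____________
____________
____________
____________
____________
____________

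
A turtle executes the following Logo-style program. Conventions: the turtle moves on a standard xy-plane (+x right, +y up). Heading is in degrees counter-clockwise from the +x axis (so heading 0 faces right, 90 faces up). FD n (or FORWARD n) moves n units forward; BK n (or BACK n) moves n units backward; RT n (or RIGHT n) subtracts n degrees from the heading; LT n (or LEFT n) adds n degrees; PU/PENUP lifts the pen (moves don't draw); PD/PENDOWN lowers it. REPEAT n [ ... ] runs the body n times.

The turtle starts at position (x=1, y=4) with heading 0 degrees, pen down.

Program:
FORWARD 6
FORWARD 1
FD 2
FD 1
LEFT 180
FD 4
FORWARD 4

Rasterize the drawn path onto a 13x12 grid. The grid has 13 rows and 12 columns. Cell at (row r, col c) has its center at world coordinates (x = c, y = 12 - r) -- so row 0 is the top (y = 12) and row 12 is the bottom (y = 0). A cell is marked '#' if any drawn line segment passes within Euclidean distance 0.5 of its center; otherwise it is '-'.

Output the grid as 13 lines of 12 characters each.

Answer: ------------
------------
------------
------------
------------
------------
------------
------------
-###########
------------
------------
------------
------------

Derivation:
Segment 0: (1,4) -> (7,4)
Segment 1: (7,4) -> (8,4)
Segment 2: (8,4) -> (10,4)
Segment 3: (10,4) -> (11,4)
Segment 4: (11,4) -> (7,4)
Segment 5: (7,4) -> (3,4)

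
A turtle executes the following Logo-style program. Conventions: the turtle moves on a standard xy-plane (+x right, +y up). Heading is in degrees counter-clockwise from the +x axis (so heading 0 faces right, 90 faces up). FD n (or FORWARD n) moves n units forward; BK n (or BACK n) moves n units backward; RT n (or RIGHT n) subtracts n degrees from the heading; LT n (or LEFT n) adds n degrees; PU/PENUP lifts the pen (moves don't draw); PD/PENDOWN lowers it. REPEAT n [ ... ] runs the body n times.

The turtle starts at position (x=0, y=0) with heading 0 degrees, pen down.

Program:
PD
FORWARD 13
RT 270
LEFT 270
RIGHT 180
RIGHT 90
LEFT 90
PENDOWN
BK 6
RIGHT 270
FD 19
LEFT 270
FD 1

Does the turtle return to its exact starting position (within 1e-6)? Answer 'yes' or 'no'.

Answer: no

Derivation:
Executing turtle program step by step:
Start: pos=(0,0), heading=0, pen down
PD: pen down
FD 13: (0,0) -> (13,0) [heading=0, draw]
RT 270: heading 0 -> 90
LT 270: heading 90 -> 0
RT 180: heading 0 -> 180
RT 90: heading 180 -> 90
LT 90: heading 90 -> 180
PD: pen down
BK 6: (13,0) -> (19,0) [heading=180, draw]
RT 270: heading 180 -> 270
FD 19: (19,0) -> (19,-19) [heading=270, draw]
LT 270: heading 270 -> 180
FD 1: (19,-19) -> (18,-19) [heading=180, draw]
Final: pos=(18,-19), heading=180, 4 segment(s) drawn

Start position: (0, 0)
Final position: (18, -19)
Distance = 26.173; >= 1e-6 -> NOT closed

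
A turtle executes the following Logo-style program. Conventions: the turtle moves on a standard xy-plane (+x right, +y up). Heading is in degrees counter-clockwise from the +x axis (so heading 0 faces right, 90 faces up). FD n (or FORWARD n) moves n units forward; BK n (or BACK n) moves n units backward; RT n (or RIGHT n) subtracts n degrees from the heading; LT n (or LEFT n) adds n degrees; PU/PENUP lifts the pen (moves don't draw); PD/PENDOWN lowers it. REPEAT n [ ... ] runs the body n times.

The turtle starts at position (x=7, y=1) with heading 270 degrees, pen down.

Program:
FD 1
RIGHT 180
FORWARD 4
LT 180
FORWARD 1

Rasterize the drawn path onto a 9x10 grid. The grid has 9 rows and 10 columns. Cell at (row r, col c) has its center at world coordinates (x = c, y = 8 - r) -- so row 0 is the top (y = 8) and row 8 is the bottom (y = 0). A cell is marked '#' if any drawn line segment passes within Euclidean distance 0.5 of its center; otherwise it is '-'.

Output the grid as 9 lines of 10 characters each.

Answer: ----------
----------
----------
----------
-------#--
-------#--
-------#--
-------#--
-------#--

Derivation:
Segment 0: (7,1) -> (7,0)
Segment 1: (7,0) -> (7,4)
Segment 2: (7,4) -> (7,3)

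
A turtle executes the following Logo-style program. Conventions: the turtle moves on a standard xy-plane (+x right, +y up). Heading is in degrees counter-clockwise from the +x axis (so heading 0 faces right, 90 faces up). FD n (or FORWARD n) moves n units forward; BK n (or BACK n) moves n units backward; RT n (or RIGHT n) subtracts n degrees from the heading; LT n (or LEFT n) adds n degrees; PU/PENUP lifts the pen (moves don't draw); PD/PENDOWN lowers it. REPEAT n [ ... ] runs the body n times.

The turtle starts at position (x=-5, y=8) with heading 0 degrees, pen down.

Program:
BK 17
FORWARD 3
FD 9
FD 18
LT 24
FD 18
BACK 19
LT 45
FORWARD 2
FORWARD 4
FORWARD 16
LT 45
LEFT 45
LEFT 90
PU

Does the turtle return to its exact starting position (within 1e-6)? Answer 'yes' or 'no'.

Answer: no

Derivation:
Executing turtle program step by step:
Start: pos=(-5,8), heading=0, pen down
BK 17: (-5,8) -> (-22,8) [heading=0, draw]
FD 3: (-22,8) -> (-19,8) [heading=0, draw]
FD 9: (-19,8) -> (-10,8) [heading=0, draw]
FD 18: (-10,8) -> (8,8) [heading=0, draw]
LT 24: heading 0 -> 24
FD 18: (8,8) -> (24.444,15.321) [heading=24, draw]
BK 19: (24.444,15.321) -> (7.086,7.593) [heading=24, draw]
LT 45: heading 24 -> 69
FD 2: (7.086,7.593) -> (7.803,9.46) [heading=69, draw]
FD 4: (7.803,9.46) -> (9.237,13.195) [heading=69, draw]
FD 16: (9.237,13.195) -> (14.971,28.132) [heading=69, draw]
LT 45: heading 69 -> 114
LT 45: heading 114 -> 159
LT 90: heading 159 -> 249
PU: pen up
Final: pos=(14.971,28.132), heading=249, 9 segment(s) drawn

Start position: (-5, 8)
Final position: (14.971, 28.132)
Distance = 28.357; >= 1e-6 -> NOT closed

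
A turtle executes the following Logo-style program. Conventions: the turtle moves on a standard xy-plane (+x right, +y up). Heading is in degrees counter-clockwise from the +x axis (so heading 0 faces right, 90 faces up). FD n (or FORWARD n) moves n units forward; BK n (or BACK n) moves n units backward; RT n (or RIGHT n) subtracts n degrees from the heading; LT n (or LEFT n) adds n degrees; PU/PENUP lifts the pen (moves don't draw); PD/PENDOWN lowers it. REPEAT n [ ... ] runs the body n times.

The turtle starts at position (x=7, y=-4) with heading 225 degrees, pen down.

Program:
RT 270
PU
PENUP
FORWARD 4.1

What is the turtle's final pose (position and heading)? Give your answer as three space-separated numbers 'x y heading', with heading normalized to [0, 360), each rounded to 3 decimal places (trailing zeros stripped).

Answer: 9.899 -6.899 315

Derivation:
Executing turtle program step by step:
Start: pos=(7,-4), heading=225, pen down
RT 270: heading 225 -> 315
PU: pen up
PU: pen up
FD 4.1: (7,-4) -> (9.899,-6.899) [heading=315, move]
Final: pos=(9.899,-6.899), heading=315, 0 segment(s) drawn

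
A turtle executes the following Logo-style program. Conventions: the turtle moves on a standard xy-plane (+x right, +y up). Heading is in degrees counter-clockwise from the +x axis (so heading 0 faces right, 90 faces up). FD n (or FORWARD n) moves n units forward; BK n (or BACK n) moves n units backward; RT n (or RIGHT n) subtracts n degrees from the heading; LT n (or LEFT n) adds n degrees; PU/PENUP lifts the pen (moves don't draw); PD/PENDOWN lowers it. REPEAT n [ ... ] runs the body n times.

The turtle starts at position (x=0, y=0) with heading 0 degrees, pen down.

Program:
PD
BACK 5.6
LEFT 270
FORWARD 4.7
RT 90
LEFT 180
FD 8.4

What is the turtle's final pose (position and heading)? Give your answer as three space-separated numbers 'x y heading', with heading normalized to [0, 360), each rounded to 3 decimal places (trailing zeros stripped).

Answer: 2.8 -4.7 0

Derivation:
Executing turtle program step by step:
Start: pos=(0,0), heading=0, pen down
PD: pen down
BK 5.6: (0,0) -> (-5.6,0) [heading=0, draw]
LT 270: heading 0 -> 270
FD 4.7: (-5.6,0) -> (-5.6,-4.7) [heading=270, draw]
RT 90: heading 270 -> 180
LT 180: heading 180 -> 0
FD 8.4: (-5.6,-4.7) -> (2.8,-4.7) [heading=0, draw]
Final: pos=(2.8,-4.7), heading=0, 3 segment(s) drawn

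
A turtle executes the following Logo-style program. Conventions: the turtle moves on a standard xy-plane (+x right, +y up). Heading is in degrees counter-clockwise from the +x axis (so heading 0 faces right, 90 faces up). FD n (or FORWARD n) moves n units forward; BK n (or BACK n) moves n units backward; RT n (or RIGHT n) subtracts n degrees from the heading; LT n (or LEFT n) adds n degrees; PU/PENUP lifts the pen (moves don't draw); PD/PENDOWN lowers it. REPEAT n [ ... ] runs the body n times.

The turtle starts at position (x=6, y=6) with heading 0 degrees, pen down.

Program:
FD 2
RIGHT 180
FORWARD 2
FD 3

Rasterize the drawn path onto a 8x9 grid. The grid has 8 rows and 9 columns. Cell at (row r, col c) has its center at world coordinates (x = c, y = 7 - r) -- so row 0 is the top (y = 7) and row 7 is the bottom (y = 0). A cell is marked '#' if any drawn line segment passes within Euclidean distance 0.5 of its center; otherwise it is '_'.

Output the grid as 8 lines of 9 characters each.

Segment 0: (6,6) -> (8,6)
Segment 1: (8,6) -> (6,6)
Segment 2: (6,6) -> (3,6)

Answer: _________
___######
_________
_________
_________
_________
_________
_________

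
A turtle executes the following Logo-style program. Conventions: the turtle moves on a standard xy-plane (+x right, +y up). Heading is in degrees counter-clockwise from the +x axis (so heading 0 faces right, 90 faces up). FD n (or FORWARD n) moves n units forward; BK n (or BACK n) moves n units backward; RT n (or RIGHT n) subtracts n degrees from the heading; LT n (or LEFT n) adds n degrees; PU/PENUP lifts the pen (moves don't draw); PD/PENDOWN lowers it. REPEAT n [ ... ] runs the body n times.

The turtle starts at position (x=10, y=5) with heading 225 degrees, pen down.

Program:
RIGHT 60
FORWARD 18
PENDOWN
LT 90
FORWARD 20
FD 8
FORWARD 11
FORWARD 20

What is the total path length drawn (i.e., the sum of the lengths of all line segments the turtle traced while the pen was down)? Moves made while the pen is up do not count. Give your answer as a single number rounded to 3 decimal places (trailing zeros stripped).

Answer: 77

Derivation:
Executing turtle program step by step:
Start: pos=(10,5), heading=225, pen down
RT 60: heading 225 -> 165
FD 18: (10,5) -> (-7.387,9.659) [heading=165, draw]
PD: pen down
LT 90: heading 165 -> 255
FD 20: (-7.387,9.659) -> (-12.563,-9.66) [heading=255, draw]
FD 8: (-12.563,-9.66) -> (-14.634,-17.387) [heading=255, draw]
FD 11: (-14.634,-17.387) -> (-17.481,-28.012) [heading=255, draw]
FD 20: (-17.481,-28.012) -> (-22.657,-47.331) [heading=255, draw]
Final: pos=(-22.657,-47.331), heading=255, 5 segment(s) drawn

Segment lengths:
  seg 1: (10,5) -> (-7.387,9.659), length = 18
  seg 2: (-7.387,9.659) -> (-12.563,-9.66), length = 20
  seg 3: (-12.563,-9.66) -> (-14.634,-17.387), length = 8
  seg 4: (-14.634,-17.387) -> (-17.481,-28.012), length = 11
  seg 5: (-17.481,-28.012) -> (-22.657,-47.331), length = 20
Total = 77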